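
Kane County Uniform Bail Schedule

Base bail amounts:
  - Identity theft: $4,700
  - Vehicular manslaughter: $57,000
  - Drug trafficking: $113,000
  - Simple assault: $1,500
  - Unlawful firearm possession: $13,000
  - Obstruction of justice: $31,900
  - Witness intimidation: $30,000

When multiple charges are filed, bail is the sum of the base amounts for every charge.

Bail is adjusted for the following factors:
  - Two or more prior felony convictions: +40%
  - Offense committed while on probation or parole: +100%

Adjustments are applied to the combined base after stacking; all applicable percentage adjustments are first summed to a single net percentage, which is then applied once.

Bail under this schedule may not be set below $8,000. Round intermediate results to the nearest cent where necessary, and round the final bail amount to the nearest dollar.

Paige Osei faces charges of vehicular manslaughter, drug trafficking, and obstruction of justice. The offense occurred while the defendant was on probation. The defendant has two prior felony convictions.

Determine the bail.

$484,560

Base amounts from the schedule: vehicular manslaughter $57,000; drug trafficking $113,000; obstruction of justice $31,900.
Stacking rule: sum of all bases. $57,000 + $113,000 + $31,900 = $201,900.
Net percentage adjustment: +40% +100% = +140%. $201,900 × 2.4 = $484,560.
$484,560 is at or above the $8,000 minimum.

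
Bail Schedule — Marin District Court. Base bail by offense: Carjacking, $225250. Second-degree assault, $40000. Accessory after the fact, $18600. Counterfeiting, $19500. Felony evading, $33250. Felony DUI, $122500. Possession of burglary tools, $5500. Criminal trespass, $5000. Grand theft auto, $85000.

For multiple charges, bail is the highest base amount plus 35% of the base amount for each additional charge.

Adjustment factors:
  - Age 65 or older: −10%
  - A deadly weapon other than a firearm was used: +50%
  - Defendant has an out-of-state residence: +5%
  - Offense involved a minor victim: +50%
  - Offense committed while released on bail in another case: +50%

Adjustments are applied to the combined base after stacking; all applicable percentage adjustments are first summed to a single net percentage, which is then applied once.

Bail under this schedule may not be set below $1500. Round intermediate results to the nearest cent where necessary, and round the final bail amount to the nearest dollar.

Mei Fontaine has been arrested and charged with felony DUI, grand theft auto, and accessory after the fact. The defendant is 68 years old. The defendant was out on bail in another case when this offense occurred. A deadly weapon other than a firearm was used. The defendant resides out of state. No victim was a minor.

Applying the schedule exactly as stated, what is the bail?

$309582

Base amounts from the schedule: felony DUI $122500; grand theft auto $85000; accessory after the fact $18600.
Stacking rule: highest base plus 35% of each additional charge. Highest is felony DUI at $122500. Additional: $85000 × 35% = $29750; $18600 × 35% = $6510. Combined base = $122500 + $36260 = $158760.
Net percentage adjustment: −10% +50% +5% +50% = +95%. $158760 × 1.95 = $309582.
$309582 is at or above the $1500 minimum.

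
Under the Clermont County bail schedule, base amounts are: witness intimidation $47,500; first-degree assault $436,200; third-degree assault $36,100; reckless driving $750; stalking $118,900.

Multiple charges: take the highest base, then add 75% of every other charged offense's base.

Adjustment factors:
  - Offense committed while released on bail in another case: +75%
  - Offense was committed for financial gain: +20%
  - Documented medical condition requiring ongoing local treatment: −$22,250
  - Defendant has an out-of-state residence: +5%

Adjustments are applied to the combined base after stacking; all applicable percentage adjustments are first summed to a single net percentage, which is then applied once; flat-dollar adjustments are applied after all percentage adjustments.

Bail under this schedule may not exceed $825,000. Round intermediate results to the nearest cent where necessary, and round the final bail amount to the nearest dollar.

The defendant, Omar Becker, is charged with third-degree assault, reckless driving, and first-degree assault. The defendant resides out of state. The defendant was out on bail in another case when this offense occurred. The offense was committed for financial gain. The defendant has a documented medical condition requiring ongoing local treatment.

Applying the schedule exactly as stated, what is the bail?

$825,000

Base amounts from the schedule: third-degree assault $36,100; reckless driving $750; first-degree assault $436,200.
Stacking rule: highest base plus 75% of each additional charge. Highest is first-degree assault at $436,200. Additional: $36,100 × 75% = $27,075; $750 × 75% = $562.50. Combined base = $436,200 + $27,637.50 = $463,837.50.
Net percentage adjustment: +75% +20% +5% = +100%. $463,837.50 × 2 = $927,675.
Documented medical condition requiring ongoing local treatment (−$22,250 flat): $927,675 − $22,250 = $905,425.
Result $905,425 exceeds the maximum of $825,000; bail is capped at $825,000.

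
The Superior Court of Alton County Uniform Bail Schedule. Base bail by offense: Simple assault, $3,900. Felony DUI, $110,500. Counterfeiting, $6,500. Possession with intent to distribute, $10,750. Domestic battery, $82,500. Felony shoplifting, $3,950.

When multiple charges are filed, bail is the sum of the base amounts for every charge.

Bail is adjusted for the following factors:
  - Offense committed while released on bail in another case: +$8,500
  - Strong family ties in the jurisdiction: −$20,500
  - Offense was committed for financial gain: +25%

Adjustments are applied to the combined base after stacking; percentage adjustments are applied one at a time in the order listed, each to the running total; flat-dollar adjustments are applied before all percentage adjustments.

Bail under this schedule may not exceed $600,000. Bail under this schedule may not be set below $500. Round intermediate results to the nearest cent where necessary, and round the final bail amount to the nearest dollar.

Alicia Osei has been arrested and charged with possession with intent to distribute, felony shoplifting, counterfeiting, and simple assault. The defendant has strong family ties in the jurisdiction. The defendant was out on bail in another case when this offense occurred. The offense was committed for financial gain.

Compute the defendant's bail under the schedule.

$16,375

Base amounts from the schedule: possession with intent to distribute $10,750; felony shoplifting $3,950; counterfeiting $6,500; simple assault $3,900.
Stacking rule: sum of all bases. $10,750 + $3,950 + $6,500 + $3,900 = $25,100.
Offense committed while released on bail in another case (+$8,500 flat): $25,100 + $8,500 = $33,600.
Strong family ties in the jurisdiction (−$20,500 flat): $33,600 − $20,500 = $13,100.
Offense was committed for financial gain (+25%): $13,100 × 1.25 = $16,375.
$16,375 is within the $600,000 maximum.
$16,375 is at or above the $500 minimum.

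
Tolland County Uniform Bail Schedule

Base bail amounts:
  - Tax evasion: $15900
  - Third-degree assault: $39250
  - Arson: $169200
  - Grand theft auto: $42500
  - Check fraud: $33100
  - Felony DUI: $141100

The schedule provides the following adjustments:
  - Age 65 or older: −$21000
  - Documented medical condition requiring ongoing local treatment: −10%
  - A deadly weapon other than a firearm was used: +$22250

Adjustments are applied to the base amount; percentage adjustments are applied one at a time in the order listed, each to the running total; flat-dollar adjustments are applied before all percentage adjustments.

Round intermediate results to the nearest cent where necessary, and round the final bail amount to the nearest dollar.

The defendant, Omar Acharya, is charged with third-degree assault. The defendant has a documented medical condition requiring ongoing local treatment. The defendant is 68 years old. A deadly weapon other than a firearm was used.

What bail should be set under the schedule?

$36450

Base amounts from the schedule: third-degree assault $39250.
Single charge. Combined base = $39250.
Age 65 or older (−$21000 flat): $39250 − $21000 = $18250.
A deadly weapon other than a firearm was used (+$22250 flat): $18250 + $22250 = $40500.
Documented medical condition requiring ongoing local treatment (−10%): $40500 × 0.9 = $36450.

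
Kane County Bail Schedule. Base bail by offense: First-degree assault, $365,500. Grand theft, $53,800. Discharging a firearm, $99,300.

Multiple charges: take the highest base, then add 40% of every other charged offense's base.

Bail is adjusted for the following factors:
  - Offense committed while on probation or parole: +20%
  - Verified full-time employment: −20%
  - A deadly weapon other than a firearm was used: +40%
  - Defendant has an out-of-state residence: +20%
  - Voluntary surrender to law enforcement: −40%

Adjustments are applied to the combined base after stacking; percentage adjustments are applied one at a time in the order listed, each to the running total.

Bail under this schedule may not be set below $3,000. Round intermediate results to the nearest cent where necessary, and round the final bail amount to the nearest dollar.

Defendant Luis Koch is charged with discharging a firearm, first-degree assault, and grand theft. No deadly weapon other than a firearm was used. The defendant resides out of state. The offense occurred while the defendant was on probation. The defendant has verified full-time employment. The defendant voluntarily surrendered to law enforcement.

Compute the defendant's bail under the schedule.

Base amounts from the schedule: discharging a firearm $99,300; first-degree assault $365,500; grand theft $53,800.
Stacking rule: highest base plus 40% of each additional charge. Highest is first-degree assault at $365,500. Additional: $99,300 × 40% = $39,720; $53,800 × 40% = $21,520. Combined base = $365,500 + $61,240 = $426,740.
Offense committed while on probation or parole (+20%): $426,740 × 1.2 = $512,088.
Verified full-time employment (−20%): $512,088 × 0.8 = $409,670.40.
Defendant has an out-of-state residence (+20%): $409,670.40 × 1.2 = $491,604.48.
Voluntary surrender to law enforcement (−40%): $491,604.48 × 0.6 = $294,962.69.
$294,962.69 is at or above the $3,000 minimum.
Rounded to the nearest dollar: $294,963.

$294,963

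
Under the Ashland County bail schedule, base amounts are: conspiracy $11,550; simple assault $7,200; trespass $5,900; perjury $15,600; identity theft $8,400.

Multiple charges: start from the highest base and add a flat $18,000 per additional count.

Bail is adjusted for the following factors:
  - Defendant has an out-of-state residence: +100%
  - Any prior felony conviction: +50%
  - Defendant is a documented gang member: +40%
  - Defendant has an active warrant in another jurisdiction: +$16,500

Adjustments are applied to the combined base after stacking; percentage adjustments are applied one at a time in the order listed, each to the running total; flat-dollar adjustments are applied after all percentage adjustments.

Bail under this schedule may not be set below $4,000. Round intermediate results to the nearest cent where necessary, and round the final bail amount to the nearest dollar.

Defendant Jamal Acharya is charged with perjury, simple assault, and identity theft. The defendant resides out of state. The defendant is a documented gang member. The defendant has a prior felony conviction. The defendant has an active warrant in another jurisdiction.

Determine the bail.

$233,220

Base amounts from the schedule: perjury $15,600; simple assault $7,200; identity theft $8,400.
Stacking rule: highest base plus $18,000 per additional charge. Highest is perjury at $15,600; 2 additional charges → +$36,000. Combined base = $51,600.
Defendant has an out-of-state residence (+100%): $51,600 × 2 = $103,200.
Any prior felony conviction (+50%): $103,200 × 1.5 = $154,800.
Defendant is a documented gang member (+40%): $154,800 × 1.4 = $216,720.
Defendant has an active warrant in another jurisdiction (+$16,500 flat): $216,720 + $16,500 = $233,220.
$233,220 is at or above the $4,000 minimum.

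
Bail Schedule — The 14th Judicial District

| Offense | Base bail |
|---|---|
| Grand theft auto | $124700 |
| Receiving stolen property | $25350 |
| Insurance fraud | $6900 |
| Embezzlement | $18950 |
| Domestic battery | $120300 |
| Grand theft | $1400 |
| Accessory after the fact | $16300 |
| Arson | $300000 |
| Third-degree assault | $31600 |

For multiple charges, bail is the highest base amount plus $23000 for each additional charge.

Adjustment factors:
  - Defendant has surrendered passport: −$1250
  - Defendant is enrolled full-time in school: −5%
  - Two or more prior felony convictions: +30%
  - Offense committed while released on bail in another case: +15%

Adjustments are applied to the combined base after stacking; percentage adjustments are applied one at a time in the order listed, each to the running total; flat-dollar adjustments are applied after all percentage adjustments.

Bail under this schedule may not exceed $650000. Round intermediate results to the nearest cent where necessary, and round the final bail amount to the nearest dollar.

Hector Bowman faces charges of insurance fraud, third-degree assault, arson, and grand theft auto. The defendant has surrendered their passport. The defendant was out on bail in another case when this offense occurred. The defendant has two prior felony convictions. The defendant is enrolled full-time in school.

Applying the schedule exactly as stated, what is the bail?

$522822

Base amounts from the schedule: insurance fraud $6900; third-degree assault $31600; arson $300000; grand theft auto $124700.
Stacking rule: highest base plus $23000 per additional charge. Highest is arson at $300000; 3 additional charges → +$69000. Combined base = $369000.
Defendant is enrolled full-time in school (−5%): $369000 × 0.95 = $350550.
Two or more prior felony convictions (+30%): $350550 × 1.3 = $455715.
Offense committed while released on bail in another case (+15%): $455715 × 1.15 = $524072.25.
Defendant has surrendered passport (−$1250 flat): $524072.25 − $1250 = $522822.25.
$522822.25 is within the $650000 maximum.
Rounded to the nearest dollar: $522822.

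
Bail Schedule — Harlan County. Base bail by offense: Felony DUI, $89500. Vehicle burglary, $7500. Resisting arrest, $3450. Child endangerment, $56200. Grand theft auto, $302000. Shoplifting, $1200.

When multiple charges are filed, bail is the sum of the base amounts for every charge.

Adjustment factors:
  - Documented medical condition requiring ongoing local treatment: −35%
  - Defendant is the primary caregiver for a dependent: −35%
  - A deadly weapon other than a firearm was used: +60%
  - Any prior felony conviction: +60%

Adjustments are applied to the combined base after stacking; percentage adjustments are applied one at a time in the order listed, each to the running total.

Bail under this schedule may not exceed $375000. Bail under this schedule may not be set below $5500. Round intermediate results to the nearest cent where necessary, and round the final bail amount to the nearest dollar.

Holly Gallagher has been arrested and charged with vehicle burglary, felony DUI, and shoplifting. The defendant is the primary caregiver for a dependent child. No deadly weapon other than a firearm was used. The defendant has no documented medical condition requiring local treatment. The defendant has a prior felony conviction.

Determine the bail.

$102128

Base amounts from the schedule: vehicle burglary $7500; felony DUI $89500; shoplifting $1200.
Stacking rule: sum of all bases. $7500 + $89500 + $1200 = $98200.
Defendant is the primary caregiver for a dependent (−35%): $98200 × 0.65 = $63830.
Any prior felony conviction (+60%): $63830 × 1.6 = $102128.
$102128 is within the $375000 maximum.
$102128 is at or above the $5500 minimum.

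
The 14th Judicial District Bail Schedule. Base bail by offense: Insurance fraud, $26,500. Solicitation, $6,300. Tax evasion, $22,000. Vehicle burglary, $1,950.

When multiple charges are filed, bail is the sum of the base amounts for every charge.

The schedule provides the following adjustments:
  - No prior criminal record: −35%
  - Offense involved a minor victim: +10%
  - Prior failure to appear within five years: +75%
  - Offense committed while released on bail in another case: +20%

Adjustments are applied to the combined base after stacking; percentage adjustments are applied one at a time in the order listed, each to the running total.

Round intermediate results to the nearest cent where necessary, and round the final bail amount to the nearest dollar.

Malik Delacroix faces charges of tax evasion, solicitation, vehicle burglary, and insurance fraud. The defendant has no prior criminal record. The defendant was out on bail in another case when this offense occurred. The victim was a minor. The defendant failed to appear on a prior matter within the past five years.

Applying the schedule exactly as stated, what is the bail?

$85,210

Base amounts from the schedule: tax evasion $22,000; solicitation $6,300; vehicle burglary $1,950; insurance fraud $26,500.
Stacking rule: sum of all bases. $22,000 + $6,300 + $1,950 + $26,500 = $56,750.
No prior criminal record (−35%): $56,750 × 0.65 = $36,887.50.
Offense involved a minor victim (+10%): $36,887.50 × 1.1 = $40,576.25.
Prior failure to appear within five years (+75%): $40,576.25 × 1.75 = $71,008.44.
Offense committed while released on bail in another case (+20%): $71,008.44 × 1.2 = $85,210.13.
Rounded to the nearest dollar: $85,210.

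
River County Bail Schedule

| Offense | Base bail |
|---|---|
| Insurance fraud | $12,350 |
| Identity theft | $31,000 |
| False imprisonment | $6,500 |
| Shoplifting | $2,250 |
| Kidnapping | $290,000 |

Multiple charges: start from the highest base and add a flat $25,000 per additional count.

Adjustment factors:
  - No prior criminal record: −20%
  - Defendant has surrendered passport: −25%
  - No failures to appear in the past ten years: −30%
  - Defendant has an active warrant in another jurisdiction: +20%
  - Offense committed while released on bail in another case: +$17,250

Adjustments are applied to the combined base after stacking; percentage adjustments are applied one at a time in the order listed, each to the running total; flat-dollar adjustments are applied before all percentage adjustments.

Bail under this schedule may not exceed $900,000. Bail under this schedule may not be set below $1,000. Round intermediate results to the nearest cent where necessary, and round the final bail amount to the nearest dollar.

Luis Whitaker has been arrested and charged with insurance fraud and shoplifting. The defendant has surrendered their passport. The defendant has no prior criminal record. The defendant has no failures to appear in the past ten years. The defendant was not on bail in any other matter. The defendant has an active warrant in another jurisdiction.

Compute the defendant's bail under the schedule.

$18,824

Base amounts from the schedule: insurance fraud $12,350; shoplifting $2,250.
Stacking rule: highest base plus $25,000 per additional charge. Highest is insurance fraud at $12,350; 1 additional charge → +$25,000. Combined base = $37,350.
No prior criminal record (−20%): $37,350 × 0.8 = $29,880.
Defendant has surrendered passport (−25%): $29,880 × 0.75 = $22,410.
No failures to appear in the past ten years (−30%): $22,410 × 0.7 = $15,687.
Defendant has an active warrant in another jurisdiction (+20%): $15,687 × 1.2 = $18,824.40.
$18,824.40 is within the $900,000 maximum.
$18,824.40 is at or above the $1,000 minimum.
Rounded to the nearest dollar: $18,824.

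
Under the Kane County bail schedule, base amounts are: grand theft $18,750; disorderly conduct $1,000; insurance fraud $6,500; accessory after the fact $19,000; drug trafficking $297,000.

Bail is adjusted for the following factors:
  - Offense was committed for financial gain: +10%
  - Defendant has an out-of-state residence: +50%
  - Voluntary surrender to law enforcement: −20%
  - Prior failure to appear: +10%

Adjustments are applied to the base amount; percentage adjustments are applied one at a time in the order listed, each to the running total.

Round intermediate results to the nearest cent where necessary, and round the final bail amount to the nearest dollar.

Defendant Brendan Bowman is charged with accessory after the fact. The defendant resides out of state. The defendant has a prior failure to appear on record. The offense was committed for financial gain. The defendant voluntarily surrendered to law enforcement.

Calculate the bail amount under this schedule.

Base amounts from the schedule: accessory after the fact $19,000.
Single charge. Combined base = $19,000.
Offense was committed for financial gain (+10%): $19,000 × 1.1 = $20,900.
Defendant has an out-of-state residence (+50%): $20,900 × 1.5 = $31,350.
Voluntary surrender to law enforcement (−20%): $31,350 × 0.8 = $25,080.
Prior failure to appear (+10%): $25,080 × 1.1 = $27,588.

$27,588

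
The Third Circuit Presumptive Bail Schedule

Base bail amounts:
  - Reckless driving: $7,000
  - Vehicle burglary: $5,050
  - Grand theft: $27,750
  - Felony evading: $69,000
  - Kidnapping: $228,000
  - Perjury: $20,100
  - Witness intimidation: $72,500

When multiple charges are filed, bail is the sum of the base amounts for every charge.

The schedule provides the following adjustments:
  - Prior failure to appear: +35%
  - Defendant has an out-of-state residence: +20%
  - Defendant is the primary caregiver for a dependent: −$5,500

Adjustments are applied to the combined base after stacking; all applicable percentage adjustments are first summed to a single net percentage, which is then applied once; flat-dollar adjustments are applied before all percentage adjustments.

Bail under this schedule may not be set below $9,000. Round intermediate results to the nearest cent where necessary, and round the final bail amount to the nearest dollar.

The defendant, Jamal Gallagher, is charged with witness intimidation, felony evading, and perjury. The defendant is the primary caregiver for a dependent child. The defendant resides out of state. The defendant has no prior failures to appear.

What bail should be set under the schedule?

$187,320

Base amounts from the schedule: witness intimidation $72,500; felony evading $69,000; perjury $20,100.
Stacking rule: sum of all bases. $72,500 + $69,000 + $20,100 = $161,600.
Defendant is the primary caregiver for a dependent (−$5,500 flat): $161,600 − $5,500 = $156,100.
Defendant has an out-of-state residence (+20%): $156,100 × 1.2 = $187,320.
$187,320 is at or above the $9,000 minimum.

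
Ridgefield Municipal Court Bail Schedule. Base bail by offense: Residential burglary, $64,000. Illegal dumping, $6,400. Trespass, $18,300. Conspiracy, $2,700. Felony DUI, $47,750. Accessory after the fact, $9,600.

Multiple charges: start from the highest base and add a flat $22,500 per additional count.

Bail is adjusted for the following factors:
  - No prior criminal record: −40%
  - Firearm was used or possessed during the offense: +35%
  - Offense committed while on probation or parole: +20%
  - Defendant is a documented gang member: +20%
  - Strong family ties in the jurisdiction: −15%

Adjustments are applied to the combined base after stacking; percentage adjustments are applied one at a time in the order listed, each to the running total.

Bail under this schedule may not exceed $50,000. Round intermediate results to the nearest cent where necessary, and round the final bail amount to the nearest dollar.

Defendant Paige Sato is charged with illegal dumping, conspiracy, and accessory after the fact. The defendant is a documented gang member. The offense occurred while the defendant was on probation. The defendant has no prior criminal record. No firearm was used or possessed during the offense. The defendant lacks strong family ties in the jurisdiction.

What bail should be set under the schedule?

Base amounts from the schedule: illegal dumping $6,400; conspiracy $2,700; accessory after the fact $9,600.
Stacking rule: highest base plus $22,500 per additional charge. Highest is accessory after the fact at $9,600; 2 additional charges → +$45,000. Combined base = $54,600.
No prior criminal record (−40%): $54,600 × 0.6 = $32,760.
Offense committed while on probation or parole (+20%): $32,760 × 1.2 = $39,312.
Defendant is a documented gang member (+20%): $39,312 × 1.2 = $47,174.40.
$47,174.40 is within the $50,000 maximum.
Rounded to the nearest dollar: $47,174.

$47,174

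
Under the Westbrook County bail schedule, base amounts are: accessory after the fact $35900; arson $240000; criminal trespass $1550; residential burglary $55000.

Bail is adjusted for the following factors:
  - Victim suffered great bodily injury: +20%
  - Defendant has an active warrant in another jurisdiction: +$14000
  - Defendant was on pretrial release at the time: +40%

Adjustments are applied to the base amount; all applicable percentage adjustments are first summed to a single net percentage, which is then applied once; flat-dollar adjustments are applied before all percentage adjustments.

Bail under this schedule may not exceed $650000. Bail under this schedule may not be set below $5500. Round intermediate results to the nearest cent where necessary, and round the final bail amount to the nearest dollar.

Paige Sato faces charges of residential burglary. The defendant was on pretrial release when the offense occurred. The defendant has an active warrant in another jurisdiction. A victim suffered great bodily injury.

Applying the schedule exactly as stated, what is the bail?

$110400

Base amounts from the schedule: residential burglary $55000.
Single charge. Combined base = $55000.
Defendant has an active warrant in another jurisdiction (+$14000 flat): $55000 + $14000 = $69000.
Net percentage adjustment: +20% +40% = +60%. $69000 × 1.6 = $110400.
$110400 is within the $650000 maximum.
$110400 is at or above the $5500 minimum.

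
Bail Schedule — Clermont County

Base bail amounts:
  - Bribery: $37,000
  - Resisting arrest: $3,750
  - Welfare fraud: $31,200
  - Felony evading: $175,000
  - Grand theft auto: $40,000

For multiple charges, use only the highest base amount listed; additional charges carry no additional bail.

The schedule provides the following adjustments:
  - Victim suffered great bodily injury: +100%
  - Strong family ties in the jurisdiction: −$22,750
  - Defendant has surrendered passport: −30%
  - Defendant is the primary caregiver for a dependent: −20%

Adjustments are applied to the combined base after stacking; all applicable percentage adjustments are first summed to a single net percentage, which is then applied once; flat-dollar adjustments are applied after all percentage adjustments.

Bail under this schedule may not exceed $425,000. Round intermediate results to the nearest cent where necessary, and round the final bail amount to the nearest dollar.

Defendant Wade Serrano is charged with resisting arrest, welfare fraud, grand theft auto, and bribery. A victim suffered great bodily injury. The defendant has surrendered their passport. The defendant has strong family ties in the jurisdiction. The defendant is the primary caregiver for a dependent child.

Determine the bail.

$37,250

Base amounts from the schedule: resisting arrest $3,750; welfare fraud $31,200; grand theft auto $40,000; bribery $37,000.
Stacking rule: use the highest base only. Highest is grand theft auto at $40,000. Combined base = $40,000.
Net percentage adjustment: +100% −30% −20% = +50%. $40,000 × 1.5 = $60,000.
Strong family ties in the jurisdiction (−$22,750 flat): $60,000 − $22,750 = $37,250.
$37,250 is within the $425,000 maximum.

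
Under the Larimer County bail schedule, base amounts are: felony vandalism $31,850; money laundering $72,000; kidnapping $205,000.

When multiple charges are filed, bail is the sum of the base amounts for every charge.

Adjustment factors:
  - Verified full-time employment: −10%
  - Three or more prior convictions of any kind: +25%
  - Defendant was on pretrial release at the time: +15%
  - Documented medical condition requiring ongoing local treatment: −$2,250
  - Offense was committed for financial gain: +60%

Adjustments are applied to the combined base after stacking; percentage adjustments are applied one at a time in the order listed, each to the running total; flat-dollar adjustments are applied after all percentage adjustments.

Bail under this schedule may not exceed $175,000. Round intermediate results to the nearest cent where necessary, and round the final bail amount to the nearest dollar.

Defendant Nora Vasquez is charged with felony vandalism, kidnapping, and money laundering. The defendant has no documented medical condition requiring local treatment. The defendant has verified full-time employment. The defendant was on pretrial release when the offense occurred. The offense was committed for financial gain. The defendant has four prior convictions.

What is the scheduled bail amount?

$175,000

Base amounts from the schedule: felony vandalism $31,850; kidnapping $205,000; money laundering $72,000.
Stacking rule: sum of all bases. $31,850 + $205,000 + $72,000 = $308,850.
Verified full-time employment (−10%): $308,850 × 0.9 = $277,965.
Three or more prior convictions of any kind (+25%): $277,965 × 1.25 = $347,456.25.
Defendant was on pretrial release at the time (+15%): $347,456.25 × 1.15 = $399,574.69.
Offense was committed for financial gain (+60%): $399,574.69 × 1.6 = $639,319.50.
Result $639,319.50 exceeds the maximum of $175,000; bail is capped at $175,000.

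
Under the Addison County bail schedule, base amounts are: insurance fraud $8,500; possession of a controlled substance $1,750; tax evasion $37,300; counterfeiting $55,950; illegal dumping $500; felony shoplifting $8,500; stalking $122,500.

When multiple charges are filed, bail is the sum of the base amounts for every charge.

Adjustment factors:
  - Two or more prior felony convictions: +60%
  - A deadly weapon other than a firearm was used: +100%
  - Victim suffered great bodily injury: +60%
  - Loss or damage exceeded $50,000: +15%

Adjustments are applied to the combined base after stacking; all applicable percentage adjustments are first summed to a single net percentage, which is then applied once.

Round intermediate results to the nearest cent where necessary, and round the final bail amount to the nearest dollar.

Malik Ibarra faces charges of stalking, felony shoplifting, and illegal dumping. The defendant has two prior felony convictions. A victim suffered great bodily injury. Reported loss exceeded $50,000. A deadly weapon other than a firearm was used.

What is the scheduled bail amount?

Base amounts from the schedule: stalking $122,500; felony shoplifting $8,500; illegal dumping $500.
Stacking rule: sum of all bases. $122,500 + $8,500 + $500 = $131,500.
Net percentage adjustment: +60% +100% +60% +15% = +235%. $131,500 × 3.35 = $440,525.

$440,525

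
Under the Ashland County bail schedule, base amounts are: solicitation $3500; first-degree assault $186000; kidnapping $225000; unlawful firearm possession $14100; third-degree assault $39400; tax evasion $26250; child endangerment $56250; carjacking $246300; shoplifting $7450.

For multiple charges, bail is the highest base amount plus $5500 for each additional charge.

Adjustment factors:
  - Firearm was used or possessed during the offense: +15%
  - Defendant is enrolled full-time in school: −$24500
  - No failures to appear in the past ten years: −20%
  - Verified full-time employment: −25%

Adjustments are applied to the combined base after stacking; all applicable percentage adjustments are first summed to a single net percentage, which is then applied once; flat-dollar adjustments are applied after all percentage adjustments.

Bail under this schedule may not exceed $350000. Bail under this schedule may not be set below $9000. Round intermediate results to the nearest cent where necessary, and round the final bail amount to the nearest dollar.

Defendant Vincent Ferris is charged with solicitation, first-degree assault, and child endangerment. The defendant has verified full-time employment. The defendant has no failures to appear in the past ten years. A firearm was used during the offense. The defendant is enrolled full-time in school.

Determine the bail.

$113400

Base amounts from the schedule: solicitation $3500; first-degree assault $186000; child endangerment $56250.
Stacking rule: highest base plus $5500 per additional charge. Highest is first-degree assault at $186000; 2 additional charges → +$11000. Combined base = $197000.
Net percentage adjustment: +15% −20% −25% = −30%. $197000 × 0.7 = $137900.
Defendant is enrolled full-time in school (−$24500 flat): $137900 − $24500 = $113400.
$113400 is within the $350000 maximum.
$113400 is at or above the $9000 minimum.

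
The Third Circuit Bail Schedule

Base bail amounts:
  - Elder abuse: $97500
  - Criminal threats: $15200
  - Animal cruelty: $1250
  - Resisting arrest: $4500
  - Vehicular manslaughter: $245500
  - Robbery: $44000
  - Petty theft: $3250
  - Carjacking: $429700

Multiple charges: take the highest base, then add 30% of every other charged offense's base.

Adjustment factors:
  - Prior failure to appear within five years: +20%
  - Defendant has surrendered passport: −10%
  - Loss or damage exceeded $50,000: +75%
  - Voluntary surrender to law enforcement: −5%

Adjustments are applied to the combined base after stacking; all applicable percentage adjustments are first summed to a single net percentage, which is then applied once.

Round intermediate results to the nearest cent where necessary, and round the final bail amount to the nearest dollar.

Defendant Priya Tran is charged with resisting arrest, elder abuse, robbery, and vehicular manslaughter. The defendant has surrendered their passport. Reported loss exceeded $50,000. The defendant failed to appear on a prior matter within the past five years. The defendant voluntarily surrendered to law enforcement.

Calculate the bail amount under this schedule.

Base amounts from the schedule: resisting arrest $4500; elder abuse $97500; robbery $44000; vehicular manslaughter $245500.
Stacking rule: highest base plus 30% of each additional charge. Highest is vehicular manslaughter at $245500. Additional: $4500 × 30% = $1350; $97500 × 30% = $29250; $44000 × 30% = $13200. Combined base = $245500 + $43800 = $289300.
Net percentage adjustment: +20% −10% +75% −5% = +80%. $289300 × 1.8 = $520740.

$520740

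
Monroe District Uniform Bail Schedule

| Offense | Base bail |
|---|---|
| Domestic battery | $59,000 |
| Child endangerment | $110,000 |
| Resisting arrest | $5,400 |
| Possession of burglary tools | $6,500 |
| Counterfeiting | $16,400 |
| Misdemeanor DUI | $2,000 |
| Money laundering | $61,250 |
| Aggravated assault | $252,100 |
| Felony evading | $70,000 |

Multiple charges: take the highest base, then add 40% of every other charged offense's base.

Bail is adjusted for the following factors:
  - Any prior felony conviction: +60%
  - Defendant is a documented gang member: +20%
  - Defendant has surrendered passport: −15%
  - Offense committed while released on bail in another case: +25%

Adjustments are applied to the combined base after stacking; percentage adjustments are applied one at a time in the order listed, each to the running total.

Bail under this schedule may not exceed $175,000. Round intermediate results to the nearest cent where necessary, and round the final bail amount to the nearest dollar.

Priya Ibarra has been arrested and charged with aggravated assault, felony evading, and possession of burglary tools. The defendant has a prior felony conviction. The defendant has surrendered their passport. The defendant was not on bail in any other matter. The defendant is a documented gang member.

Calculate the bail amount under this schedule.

$175,000

Base amounts from the schedule: aggravated assault $252,100; felony evading $70,000; possession of burglary tools $6,500.
Stacking rule: highest base plus 40% of each additional charge. Highest is aggravated assault at $252,100. Additional: $70,000 × 40% = $28,000; $6,500 × 40% = $2,600. Combined base = $252,100 + $30,600 = $282,700.
Any prior felony conviction (+60%): $282,700 × 1.6 = $452,320.
Defendant is a documented gang member (+20%): $452,320 × 1.2 = $542,784.
Defendant has surrendered passport (−15%): $542,784 × 0.85 = $461,366.40.
Result $461,366.40 exceeds the maximum of $175,000; bail is capped at $175,000.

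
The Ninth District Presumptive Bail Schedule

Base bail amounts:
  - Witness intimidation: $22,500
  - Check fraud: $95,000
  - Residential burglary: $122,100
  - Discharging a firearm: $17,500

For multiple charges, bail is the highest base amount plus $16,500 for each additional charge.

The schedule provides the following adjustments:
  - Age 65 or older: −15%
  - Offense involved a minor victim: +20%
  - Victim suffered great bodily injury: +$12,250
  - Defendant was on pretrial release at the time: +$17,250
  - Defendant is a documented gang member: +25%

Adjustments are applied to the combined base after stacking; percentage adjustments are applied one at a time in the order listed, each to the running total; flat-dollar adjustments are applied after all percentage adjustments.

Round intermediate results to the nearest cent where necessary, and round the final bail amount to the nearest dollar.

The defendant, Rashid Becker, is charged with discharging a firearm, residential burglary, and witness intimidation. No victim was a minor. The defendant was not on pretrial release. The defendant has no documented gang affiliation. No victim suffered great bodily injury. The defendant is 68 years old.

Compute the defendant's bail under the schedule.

$131,835

Base amounts from the schedule: discharging a firearm $17,500; residential burglary $122,100; witness intimidation $22,500.
Stacking rule: highest base plus $16,500 per additional charge. Highest is residential burglary at $122,100; 2 additional charges → +$33,000. Combined base = $155,100.
Age 65 or older (−15%): $155,100 × 0.85 = $131,835.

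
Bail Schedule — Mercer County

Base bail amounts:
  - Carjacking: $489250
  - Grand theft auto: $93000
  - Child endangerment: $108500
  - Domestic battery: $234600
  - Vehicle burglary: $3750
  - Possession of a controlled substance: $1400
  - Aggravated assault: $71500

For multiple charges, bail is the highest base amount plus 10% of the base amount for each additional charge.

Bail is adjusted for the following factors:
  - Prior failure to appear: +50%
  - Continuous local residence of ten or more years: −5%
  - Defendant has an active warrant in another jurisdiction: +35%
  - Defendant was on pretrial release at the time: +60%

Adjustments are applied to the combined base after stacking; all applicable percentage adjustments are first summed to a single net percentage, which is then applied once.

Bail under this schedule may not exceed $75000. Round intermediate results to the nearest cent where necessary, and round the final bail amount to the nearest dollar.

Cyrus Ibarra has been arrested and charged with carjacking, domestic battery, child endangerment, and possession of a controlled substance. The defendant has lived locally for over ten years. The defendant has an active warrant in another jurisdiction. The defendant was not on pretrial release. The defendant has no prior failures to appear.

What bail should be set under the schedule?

Base amounts from the schedule: carjacking $489250; domestic battery $234600; child endangerment $108500; possession of a controlled substance $1400.
Stacking rule: highest base plus 10% of each additional charge. Highest is carjacking at $489250. Additional: $234600 × 10% = $23460; $108500 × 10% = $10850; $1400 × 10% = $140. Combined base = $489250 + $34450 = $523700.
Net percentage adjustment: −5% +35% = +30%. $523700 × 1.3 = $680810.
Result $680810 exceeds the maximum of $75000; bail is capped at $75000.

$75000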